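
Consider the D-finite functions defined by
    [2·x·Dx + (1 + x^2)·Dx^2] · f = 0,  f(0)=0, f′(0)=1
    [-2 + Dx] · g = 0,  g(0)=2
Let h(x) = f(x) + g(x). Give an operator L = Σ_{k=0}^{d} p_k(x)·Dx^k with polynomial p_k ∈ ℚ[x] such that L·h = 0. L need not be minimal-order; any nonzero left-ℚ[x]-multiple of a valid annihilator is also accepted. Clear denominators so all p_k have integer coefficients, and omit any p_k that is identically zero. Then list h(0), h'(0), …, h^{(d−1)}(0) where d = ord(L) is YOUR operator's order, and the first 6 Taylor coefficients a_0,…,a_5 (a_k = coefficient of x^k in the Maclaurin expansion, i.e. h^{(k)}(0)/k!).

f: a_k = 0, 1, 0, -1/3, 0, 1/5, …
g: a_k = 2, 4, 4, 8/3, 4/3, 8/15, …
L₀ := lclm(L_f,L_g); ord L₀ ≤ 2+1.
L = (2 - 4·x - 6·x^2 - 4·x^3)·Dx + (-3 - x^2 - 2·x^4)·Dx^2 + (1 + x + 2·x^2 + x^3 + x^4)·Dx^3  (order 3).
h: a_k = 2, 5, 4, 7/3, 4/3, 11/15, …
ICs: h(0) = 2, h′(0) = 5, h′′(0) = 8.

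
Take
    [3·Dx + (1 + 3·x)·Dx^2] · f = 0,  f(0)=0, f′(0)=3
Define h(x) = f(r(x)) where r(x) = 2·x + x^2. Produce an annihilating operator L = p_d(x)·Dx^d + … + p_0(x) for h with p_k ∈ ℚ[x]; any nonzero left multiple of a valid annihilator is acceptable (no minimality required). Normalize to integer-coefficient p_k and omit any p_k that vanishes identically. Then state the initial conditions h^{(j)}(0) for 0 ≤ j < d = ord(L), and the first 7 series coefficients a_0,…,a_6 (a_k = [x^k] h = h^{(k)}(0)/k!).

f: a_k = 0, 3, -9/2, 9, -81/4, 243/5, -243/2, …
h₀=f(r): pull back L_f along r ⇒ L₀.
L = (5 + 6·x + 3·x^2)·Dx + (1 + 7·x + 9·x^2 + 3·x^3)·Dx^2  (order 2).
h: a_k = 0, 6, -15, 54, -441/2, 4806/5, -4365, …
ICs: h(0) = 0, h′(0) = 6.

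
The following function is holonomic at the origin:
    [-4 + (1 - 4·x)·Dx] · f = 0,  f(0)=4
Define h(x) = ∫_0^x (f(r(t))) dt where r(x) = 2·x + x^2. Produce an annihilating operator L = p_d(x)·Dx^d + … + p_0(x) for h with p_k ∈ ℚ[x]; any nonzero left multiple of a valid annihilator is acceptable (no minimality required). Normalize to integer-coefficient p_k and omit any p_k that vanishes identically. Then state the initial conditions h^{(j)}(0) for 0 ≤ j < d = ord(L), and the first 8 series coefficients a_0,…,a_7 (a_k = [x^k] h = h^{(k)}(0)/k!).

L = (8 + 8·x)·Dx + (-1 + 8·x + 4·x^2)·Dx^2  (order 2).
h: a_k = 0, 4, 16, 272/3, 576, 3904, 82688/3, 1401088/7, …
ICs: h(0) = 0, h′(0) = 4.

f: a_k = 4, 16, 64, 256, 1024, 4096, 16384, 65536, …
Change of var in L_f (x↦r) gives L₀.
h=∫h₀ ⇒ L = L₀·Dx.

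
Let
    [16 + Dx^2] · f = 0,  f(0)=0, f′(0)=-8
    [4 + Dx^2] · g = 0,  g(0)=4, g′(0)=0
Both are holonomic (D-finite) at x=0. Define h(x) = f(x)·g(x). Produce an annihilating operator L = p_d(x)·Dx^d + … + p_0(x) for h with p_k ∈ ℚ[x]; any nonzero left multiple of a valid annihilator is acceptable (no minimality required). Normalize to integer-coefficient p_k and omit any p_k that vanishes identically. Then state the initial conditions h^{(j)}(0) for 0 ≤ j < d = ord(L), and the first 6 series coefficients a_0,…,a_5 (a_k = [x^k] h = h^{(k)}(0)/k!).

L = 144 + 40·Dx^2 + Dx^4  (order 4).
h: a_k = 0, -32, 0, 448/3, 0, -3904/15, …
ICs: h(0) = 0, h′(0) = -32, h′′(0) = 0, h′′′(0) = 896.

f: a_k = 0, -8, 0, 64/3, 0, -256/15, …
g: a_k = 4, 0, -8, 0, 8/3, 0, …
Product ⇒ symmetric product L₀, ord ≤ 4.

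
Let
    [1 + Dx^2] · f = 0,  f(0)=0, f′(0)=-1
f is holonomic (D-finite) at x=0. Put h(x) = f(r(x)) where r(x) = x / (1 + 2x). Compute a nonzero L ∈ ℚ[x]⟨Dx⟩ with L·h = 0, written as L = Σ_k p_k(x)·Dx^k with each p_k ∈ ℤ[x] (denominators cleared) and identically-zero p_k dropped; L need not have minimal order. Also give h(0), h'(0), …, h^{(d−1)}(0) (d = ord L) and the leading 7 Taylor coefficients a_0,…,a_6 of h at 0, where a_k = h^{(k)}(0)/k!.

L = 1 + (4 + 24·x + 48·x^2 + 32·x^3)·Dx + (1 + 8·x + 24·x^2 + 32·x^3 + 16·x^4)·Dx^2  (order 2).
h: a_k = 0, -1, 2, -23/6, 7, -1441/120, 75/4, …
ICs: h(0) = 0, h′(0) = -1.

f: a_k = 0, -1, 0, 1/6, 0, -1/120, 0, …
h₀=f(r): pull back L_f along r ⇒ L₀.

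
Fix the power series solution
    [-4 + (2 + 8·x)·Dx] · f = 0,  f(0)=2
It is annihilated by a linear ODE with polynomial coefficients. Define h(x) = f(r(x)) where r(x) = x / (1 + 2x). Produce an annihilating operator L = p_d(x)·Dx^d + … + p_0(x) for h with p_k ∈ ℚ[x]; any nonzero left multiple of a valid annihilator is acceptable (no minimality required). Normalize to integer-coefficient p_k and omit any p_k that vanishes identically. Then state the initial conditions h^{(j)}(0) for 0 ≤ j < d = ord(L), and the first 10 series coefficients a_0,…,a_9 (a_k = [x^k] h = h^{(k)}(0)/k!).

f: a_k = 2, 4, -4, 8, -20, 56, -168, 528, -1716, 5720, …
Change of var in L_f (x↦r) gives L₀.
L = -2 + (1 + 8·x + 12·x^2)·Dx  (order 1).
h: a_k = 2, 4, -12, 40, -148, 600, -2616, 12048, -57780, 285592, …
ICs: h(0) = 2.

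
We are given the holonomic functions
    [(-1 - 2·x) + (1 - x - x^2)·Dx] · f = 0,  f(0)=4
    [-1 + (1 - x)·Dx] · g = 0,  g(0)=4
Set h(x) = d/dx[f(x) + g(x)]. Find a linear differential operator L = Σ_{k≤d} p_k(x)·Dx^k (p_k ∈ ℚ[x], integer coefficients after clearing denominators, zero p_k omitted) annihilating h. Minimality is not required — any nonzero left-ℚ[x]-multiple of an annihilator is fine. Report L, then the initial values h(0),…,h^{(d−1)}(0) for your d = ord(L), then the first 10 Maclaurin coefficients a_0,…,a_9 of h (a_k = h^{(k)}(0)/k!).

f: a_k = 4, 4, 8, 12, 20, 32, 52, 84, 136, 220, …
g: a_k = 4, 4, 4, 4, 4, 4, 4, 4, 4, 4, …
Sum ⇒ L₀ = lclm(L_f,L_g) in ℚ(x)⟨Dx⟩.
h=h₀': d/dx-closure on L₀ ⇒ L.
L = (-6 - 24·x - 24·x^3 + 6·x^4) + (6 + 6·x - 6·x^2 - 21·x^4 + 6·x^5)·Dx + (-1 + 2·x - 3·x^2 + 6·x^3 - 2·x^4 - 3·x^5 + x^6)·Dx^2  (order 2).
h: a_k = 8, 24, 48, 96, 180, 336, 616, 1120, 2016, 3600, …
ICs: h(0) = 8, h′(0) = 24.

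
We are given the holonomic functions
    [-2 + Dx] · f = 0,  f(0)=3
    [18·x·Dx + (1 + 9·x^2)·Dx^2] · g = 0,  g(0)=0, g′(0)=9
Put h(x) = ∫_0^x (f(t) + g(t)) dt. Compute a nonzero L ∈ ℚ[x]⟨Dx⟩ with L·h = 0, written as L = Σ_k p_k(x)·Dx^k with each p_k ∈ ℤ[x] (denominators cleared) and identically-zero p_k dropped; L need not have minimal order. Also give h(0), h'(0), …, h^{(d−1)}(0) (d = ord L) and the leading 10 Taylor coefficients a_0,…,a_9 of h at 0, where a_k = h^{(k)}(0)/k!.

L = (18 - 36·x - 486·x^2 - 324·x^3)·Dx^2 + (-11 + 207·x^2 - 162·x^4)·Dx^3 + (1 + 9·x + 18·x^2 + 81·x^3 + 81·x^4)·Dx^4  (order 4).
h: a_k = 0, 3, 15/2, 2, -23/4, 2/5, 733/30, 4/105, -98407/840, 2/945, …
ICs: h(0) = 0, h′(0) = 3, h′′(0) = 15, h′′′(0) = 12.

f: a_k = 3, 6, 6, 4, 2, 4/5, 4/15, 8/105, 2/105, 4/945, …
g: a_k = 0, 9, 0, -27, 0, 729/5, 0, -6561/7, 0, 6561, …
L₀ := lclm(L_f,L_g); ord L₀ ≤ 1+2.
∫: right-multiply L₀ by Dx.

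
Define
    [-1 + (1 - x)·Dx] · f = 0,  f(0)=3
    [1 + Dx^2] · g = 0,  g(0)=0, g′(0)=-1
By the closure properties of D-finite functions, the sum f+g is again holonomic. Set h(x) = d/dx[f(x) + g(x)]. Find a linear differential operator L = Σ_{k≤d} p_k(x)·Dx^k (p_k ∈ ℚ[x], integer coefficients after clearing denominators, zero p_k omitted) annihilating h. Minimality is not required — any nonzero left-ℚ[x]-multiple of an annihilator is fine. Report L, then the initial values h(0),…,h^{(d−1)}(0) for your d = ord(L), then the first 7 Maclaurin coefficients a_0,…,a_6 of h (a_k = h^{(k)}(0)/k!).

f: a_k = 3, 3, 3, 3, 3, 3, 3, …
g: a_k = 0, -1, 0, 1/6, 0, -1/120, 0, …
Sum ⇒ L₀ = lclm(L_f,L_g) in ℚ(x)⟨Dx⟩.
Derive L from L₀ (diff closure).
L = (26 - 4·x + 2·x^2) + (-7 + 9·x - 3·x^2 + x^3)·Dx + (26 - 4·x + 2·x^2)·Dx^2 + (-7 + 9·x - 3·x^2 + x^3)·Dx^3  (order 3).
h: a_k = 2, 6, 19/2, 12, 359/24, 18, 15121/720, …
ICs: h(0) = 2, h′(0) = 6, h′′(0) = 19.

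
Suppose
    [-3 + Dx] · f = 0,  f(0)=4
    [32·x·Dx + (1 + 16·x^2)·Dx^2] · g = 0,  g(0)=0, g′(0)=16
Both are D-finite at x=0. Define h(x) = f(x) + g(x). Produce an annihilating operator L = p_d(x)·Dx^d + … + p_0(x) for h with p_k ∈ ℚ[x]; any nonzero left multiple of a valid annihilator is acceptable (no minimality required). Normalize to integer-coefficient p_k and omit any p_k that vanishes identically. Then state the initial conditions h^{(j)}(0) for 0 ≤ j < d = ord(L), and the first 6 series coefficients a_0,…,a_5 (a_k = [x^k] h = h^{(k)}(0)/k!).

f: a_k = 4, 12, 18, 18, 27/2, 81/10, …
g: a_k = 0, 16, 0, -256/3, 0, 4096/5, …
h₀=f+g: left-lcm gives L₀, ord ≤ 3.
L = (96 - 288·x - 4608·x^2 - 4608·x^3)·Dx + (-41 + 1248·x^2 - 2304·x^4)·Dx^2 + (3 + 32·x + 96·x^2 + 512·x^3 + 768·x^4)·Dx^3  (order 3).
h: a_k = 4, 28, 18, -202/3, 27/2, 8273/10, …
ICs: h(0) = 4, h′(0) = 28, h′′(0) = 36.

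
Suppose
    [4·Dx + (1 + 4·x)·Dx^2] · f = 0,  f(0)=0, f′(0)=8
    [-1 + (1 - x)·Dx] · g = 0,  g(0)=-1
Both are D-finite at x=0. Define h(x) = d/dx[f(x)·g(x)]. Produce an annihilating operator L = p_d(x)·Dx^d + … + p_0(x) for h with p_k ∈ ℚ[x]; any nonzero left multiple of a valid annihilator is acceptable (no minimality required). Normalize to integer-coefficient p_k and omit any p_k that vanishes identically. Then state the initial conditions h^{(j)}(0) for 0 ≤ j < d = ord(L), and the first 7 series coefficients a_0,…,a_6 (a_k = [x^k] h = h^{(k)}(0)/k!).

L = 16 + (-5 + 20·x)·Dx + (-1 - 3·x + 4·x^2)·Dx^2  (order 2).
h: a_k = -8, 16, -104, 1120/3, -4744/3, 31472/5, -381368/15, …
ICs: h(0) = -8, h′(0) = 16.

f: a_k = 0, 8, -16, 128/3, -128, 2048/5, -4096/3, …
g: a_k = -1, -1, -1, -1, -1, -1, -1, …
Product ⇒ symmetric product L₀, ord ≤ 2.
Derive L from L₀ (diff closure).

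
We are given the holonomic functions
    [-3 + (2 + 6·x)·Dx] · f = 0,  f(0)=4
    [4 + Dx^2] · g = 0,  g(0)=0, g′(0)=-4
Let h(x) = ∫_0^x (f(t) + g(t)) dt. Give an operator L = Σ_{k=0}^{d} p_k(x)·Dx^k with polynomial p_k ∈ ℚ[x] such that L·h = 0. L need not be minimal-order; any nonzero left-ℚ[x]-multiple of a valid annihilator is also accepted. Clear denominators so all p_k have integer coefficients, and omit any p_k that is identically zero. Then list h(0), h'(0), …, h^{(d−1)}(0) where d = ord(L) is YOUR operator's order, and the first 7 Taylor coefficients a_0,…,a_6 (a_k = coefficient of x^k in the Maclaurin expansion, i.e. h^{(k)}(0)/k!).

f: a_k = 4, 6, -9/2, 27/4, -405/32, 1701/64, -15309/256, …
g: a_k = 0, -4, 0, 8/3, 0, -8/15, 0, …
L₀ := lclm(L_f,L_g); ord L₀ ≤ 1+2.
h=∫h₀ ⇒ L = L₀·Dx.
L = (-516 - 1152·x - 1728·x^2)·Dx + (56 + 936·x + 3456·x^2 + 3456·x^3)·Dx^2 + (-129 - 288·x - 432·x^2)·Dx^3 + (14 + 234·x + 864·x^2 + 864·x^3)·Dx^4  (order 4).
h: a_k = 0, 4, 1, -3/2, 113/48, -81/32, 25003/5760, …
ICs: h(0) = 0, h′(0) = 4, h′′(0) = 2, h′′′(0) = -9.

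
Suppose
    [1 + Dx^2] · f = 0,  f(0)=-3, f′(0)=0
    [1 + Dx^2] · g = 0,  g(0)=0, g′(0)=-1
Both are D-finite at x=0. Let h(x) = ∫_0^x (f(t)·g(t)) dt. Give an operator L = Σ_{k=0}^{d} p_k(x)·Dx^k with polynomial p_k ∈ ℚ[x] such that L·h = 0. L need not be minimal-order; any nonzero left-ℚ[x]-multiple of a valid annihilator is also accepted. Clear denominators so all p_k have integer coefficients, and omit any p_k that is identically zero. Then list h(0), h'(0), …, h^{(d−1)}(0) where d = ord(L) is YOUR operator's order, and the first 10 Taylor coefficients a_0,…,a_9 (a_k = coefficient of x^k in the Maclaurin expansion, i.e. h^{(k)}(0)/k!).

f: a_k = -3, 0, 3/2, 0, -1/8, 0, 1/240, 0, -1/13440, 0, …
g: a_k = 0, -1, 0, 1/6, 0, -1/120, 0, 1/5040, 0, -1/362880, …
Product ⇒ symmetric product L₀, ord ≤ 4.
∫: right-multiply L₀ by Dx.
L = 4·Dx^2 + Dx^4  (order 4).
h: a_k = 0, 0, 3/2, 0, -1/2, 0, 1/15, 0, -1/210, 0, …
ICs: h(0) = 0, h′(0) = 0, h′′(0) = 3, h′′′(0) = 0.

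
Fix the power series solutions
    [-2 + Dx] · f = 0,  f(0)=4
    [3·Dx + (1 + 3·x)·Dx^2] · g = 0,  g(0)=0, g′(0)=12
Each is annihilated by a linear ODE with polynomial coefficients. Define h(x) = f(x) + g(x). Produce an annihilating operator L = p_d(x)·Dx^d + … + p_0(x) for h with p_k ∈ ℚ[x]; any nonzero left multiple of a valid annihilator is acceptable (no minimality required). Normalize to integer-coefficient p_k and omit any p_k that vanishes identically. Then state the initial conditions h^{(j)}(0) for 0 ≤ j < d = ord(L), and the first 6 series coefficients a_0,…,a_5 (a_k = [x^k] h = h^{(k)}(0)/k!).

f: a_k = 4, 8, 8, 16/3, 8/3, 16/15, …
g: a_k = 0, 12, -18, 36, -81, 972/5, …
h₀=f+g: left-lcm gives L₀, ord ≤ 3.
L = (-48 - 36·x)·Dx + (14 - 24·x - 36·x^2)·Dx^2 + (5 + 21·x + 18·x^2)·Dx^3  (order 3).
h: a_k = 4, 20, -10, 124/3, -235/3, 2932/15, …
ICs: h(0) = 4, h′(0) = 20, h′′(0) = -20.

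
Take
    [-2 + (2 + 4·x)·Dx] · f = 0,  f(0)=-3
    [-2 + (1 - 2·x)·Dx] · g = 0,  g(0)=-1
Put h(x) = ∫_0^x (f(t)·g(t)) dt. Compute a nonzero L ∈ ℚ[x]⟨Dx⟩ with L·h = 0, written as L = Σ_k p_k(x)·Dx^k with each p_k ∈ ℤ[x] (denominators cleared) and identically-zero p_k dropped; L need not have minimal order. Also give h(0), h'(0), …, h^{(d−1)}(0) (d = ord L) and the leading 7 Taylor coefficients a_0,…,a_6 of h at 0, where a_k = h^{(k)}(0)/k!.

L = (3 + 2·x)·Dx + (-1 + 4·x^2)·Dx^2  (order 2).
h: a_k = 0, 3, 9/2, 11/2, 69/8, 537/40, 365/16, …
ICs: h(0) = 0, h′(0) = 3.

f: a_k = -3, -3, 3/2, -3/2, 15/8, -21/8, 63/16, …
g: a_k = -1, -2, -4, -8, -16, -32, -64, …
h₀=f·g: eliminate ⇒ L₀, order ≤ 1·1.
∫: right-multiply L₀ by Dx.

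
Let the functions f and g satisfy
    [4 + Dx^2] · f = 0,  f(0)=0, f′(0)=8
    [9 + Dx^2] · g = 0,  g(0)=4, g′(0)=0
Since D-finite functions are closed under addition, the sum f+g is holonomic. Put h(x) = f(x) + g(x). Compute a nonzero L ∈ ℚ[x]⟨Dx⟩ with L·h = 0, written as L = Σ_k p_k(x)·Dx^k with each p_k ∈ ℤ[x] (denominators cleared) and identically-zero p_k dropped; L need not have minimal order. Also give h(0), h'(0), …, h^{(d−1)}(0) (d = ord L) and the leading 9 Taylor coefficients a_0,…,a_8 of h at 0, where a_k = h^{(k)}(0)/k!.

f: a_k = 0, 8, 0, -16/3, 0, 16/15, 0, -32/315, 0, …
g: a_k = 4, 0, -18, 0, 27/2, 0, -81/20, 0, 729/1120, …
Sum ⇒ L₀ = lclm(L_f,L_g) in ℚ(x)⟨Dx⟩.
L = 36 + 13·Dx^2 + Dx^4  (order 4).
h: a_k = 4, 8, -18, -16/3, 27/2, 16/15, -81/20, -32/315, 729/1120, …
ICs: h(0) = 4, h′(0) = 8, h′′(0) = -36, h′′′(0) = -32.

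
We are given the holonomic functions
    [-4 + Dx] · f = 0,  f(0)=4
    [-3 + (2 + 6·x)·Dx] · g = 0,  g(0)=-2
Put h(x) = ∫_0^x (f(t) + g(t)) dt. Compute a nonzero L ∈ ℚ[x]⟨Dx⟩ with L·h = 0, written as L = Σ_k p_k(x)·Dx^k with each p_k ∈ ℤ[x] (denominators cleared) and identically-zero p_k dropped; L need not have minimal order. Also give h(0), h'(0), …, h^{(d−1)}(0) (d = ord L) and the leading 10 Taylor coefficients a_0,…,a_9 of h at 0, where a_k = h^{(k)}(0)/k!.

f: a_k = 4, 16, 32, 128/3, 128/3, 512/15, 1024/45, 4096/315, 2048/315, 8192/2835, …
g: a_k = -2, -3, 9/4, -27/8, 405/64, -1701/128, 15309/512, -72171/1024, 2814669/16384, -14073345/32768, …
L₀ := lclm(L_f,L_g); ord L₀ ≤ 1+1.
h=∫h₀ ⇒ L = L₀·Dx.
L = (132 + 288·x)·Dx + (-73 - 384·x - 576·x^2)·Dx^2 + (10 + 78·x + 144·x^2)·Dx^3  (order 3).
h: a_k = 0, 2, 13/2, 137/12, 943/96, 9407/960, 40021/11520, 1213193/161280, -18539561/2580480, 920175167/46448640, …
ICs: h(0) = 0, h′(0) = 2, h′′(0) = 13.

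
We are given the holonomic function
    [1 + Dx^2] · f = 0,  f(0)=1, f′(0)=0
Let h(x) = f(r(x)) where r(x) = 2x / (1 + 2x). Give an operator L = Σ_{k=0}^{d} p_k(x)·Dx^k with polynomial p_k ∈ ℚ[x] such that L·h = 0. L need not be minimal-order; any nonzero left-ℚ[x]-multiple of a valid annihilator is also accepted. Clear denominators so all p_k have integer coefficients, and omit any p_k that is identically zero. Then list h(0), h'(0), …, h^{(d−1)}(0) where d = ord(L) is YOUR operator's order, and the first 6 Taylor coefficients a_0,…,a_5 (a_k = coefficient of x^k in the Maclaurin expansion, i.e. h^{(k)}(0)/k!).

f: a_k = 1, 0, -1/2, 0, 1/24, 0, …
L₀ from L_f via x↦r, Dx↦r'^{-1}Dx.
L = 4 + (4 + 24·x + 48·x^2 + 32·x^3)·Dx + (1 + 8·x + 24·x^2 + 32·x^3 + 16·x^4)·Dx^2  (order 2).
h: a_k = 1, 0, -2, 8, -70/3, 176/3, …
ICs: h(0) = 1, h′(0) = 0.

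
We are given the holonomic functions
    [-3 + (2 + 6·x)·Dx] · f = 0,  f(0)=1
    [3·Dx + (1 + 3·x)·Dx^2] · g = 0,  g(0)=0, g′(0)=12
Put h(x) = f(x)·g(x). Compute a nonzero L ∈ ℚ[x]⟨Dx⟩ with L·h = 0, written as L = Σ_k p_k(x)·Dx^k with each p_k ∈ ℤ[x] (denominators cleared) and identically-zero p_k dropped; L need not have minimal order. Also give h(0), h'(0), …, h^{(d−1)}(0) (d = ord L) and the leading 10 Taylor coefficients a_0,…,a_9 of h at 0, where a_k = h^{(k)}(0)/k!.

L = 9 + (4 + 24·x + 36·x^2)·Dx^2  (order 2).
h: a_k = 0, 12, 0, -9/2, 27/2, -5751/160, 7533/80, -2218347/8960, 5880843/8960, -100661049/57344, …
ICs: h(0) = 0, h′(0) = 12.

f: a_k = 1, 3/2, -9/8, 27/16, -405/128, 1701/256, -15309/1024, 72171/2048, -2814669/32768, 14073345/65536, …
g: a_k = 0, 12, -18, 36, -81, 972/5, -486, 8748/7, -6561/2, 8748, …
f·g: L₀ = L_f ⊗_s L_g, ord ≤ 1·2.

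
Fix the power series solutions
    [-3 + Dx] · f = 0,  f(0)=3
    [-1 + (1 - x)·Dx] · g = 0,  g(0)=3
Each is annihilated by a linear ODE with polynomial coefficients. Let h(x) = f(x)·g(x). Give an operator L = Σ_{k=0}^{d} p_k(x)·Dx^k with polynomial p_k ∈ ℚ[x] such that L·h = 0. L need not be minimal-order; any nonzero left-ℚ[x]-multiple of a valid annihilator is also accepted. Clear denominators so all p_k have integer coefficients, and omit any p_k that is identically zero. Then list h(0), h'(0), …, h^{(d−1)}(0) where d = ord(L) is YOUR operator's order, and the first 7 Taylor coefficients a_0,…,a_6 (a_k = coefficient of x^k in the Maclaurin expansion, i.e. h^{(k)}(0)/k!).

L = (4 - 3·x) + (-1 + x)·Dx  (order 1).
h: a_k = 9, 36, 153/2, 117, 1179/8, 828/5, 13977/80, …
ICs: h(0) = 9.

f: a_k = 3, 9, 27/2, 27/2, 81/8, 243/40, 243/80, …
g: a_k = 3, 3, 3, 3, 3, 3, 3, …
f·g: L₀ = L_f ⊗_s L_g, ord ≤ 1·1.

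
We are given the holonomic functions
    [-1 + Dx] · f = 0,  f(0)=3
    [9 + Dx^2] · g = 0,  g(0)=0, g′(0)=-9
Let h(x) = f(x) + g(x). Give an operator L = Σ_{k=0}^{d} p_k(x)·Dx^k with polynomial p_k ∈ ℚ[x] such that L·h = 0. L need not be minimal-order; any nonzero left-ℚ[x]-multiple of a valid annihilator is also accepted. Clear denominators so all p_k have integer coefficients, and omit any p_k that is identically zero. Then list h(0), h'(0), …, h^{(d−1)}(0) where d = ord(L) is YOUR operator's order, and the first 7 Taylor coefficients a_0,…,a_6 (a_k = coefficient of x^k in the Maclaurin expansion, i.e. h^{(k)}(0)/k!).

f: a_k = 3, 3, 3/2, 1/2, 1/8, 1/40, 1/240, …
g: a_k = 0, -9, 0, 27/2, 0, -243/40, 0, …
h₀=f+g: left-lcm gives L₀, ord ≤ 3.
L = -9 + 9·Dx - Dx^2 + Dx^3  (order 3).
h: a_k = 3, -6, 3/2, 14, 1/8, -121/20, 1/240, …
ICs: h(0) = 3, h′(0) = -6, h′′(0) = 3.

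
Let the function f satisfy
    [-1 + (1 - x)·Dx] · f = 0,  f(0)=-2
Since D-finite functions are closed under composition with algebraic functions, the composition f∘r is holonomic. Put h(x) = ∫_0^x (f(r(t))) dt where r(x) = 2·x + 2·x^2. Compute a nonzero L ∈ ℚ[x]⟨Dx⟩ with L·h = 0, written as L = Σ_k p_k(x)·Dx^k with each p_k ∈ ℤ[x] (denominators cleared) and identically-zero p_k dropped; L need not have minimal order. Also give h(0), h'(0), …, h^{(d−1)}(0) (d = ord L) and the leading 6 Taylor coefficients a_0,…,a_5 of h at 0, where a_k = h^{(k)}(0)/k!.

f: a_k = -2, -2, -2, -2, -2, -2, …
f∘r: x↦r, Dx↦Dx/r' in L_f ⇒ L₀.
h=∫₀ˣh₀: take L = L₀·Dx.
L = (2 + 4·x)·Dx + (-1 + 2·x + 2·x^2)·Dx^2  (order 2).
h: a_k = 0, -2, -2, -4, -8, -88/5, …
ICs: h(0) = 0, h′(0) = -2.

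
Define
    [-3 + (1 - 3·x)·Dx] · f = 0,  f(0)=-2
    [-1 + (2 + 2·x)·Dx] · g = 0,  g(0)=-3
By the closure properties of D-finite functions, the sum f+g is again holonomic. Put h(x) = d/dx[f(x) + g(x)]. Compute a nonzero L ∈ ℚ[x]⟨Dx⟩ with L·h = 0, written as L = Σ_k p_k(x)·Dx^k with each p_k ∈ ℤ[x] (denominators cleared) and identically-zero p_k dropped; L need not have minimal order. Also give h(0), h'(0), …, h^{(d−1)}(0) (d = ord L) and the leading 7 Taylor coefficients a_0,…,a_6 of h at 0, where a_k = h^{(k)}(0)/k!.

f: a_k = -2, -6, -18, -54, -162, -486, -1458, …
g: a_k = -3, -3/2, 3/8, -3/16, 15/128, -21/256, 63/1024, …
Weyl lclm of L_f,L_g ⇒ L₀ (ord ≤ 2).
Derive L from L₀ (diff closure).
L = (-126 - 54·x) + (-213 - 450·x - 189·x^2)·Dx + (26 - 34·x - 114·x^2 - 54·x^3)·Dx^2  (order 2).
h: a_k = -15/2, -141/4, -2601/16, -20721/32, -622185/256, -4478787/512, -62706357/2048, …
ICs: h(0) = -15/2, h′(0) = -141/4.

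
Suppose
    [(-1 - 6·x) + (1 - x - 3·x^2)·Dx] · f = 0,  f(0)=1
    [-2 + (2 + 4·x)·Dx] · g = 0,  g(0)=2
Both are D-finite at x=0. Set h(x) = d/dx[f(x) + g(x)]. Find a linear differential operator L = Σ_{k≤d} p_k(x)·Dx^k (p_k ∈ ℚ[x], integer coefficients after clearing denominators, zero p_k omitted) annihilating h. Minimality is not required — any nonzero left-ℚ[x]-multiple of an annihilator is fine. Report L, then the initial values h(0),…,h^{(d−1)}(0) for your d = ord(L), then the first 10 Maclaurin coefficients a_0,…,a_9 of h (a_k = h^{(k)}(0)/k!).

f: a_k = 1, 1, 4, 7, 19, 40, 97, 217, 508, 1159, …
g: a_k = 2, 2, -1, 1, -5/4, 7/4, -21/8, 33/8, -429/64, 715/64, …
L₀ := lclm(L_f,L_g); ord L₀ ≤ 1+1.
h=h₀': d/dx-closure on L₀ ⇒ L.
L = (-22 - 134·x - 312·x^2 - 324·x^3 - 270·x^4) + (-13 - 148·x - 565·x^2 - 1056·x^3 - 1251·x^4 - 810·x^5)·Dx + (3 + 16·x + 25·x^2 - 26·x^3 - 183·x^4 - 312·x^5 - 180·x^6)·Dx^2  (order 2).
h: a_k = 3, 6, 24, 71, 835/4, 2265/4, 12383/8, 32083/8, 674019/64, 1704965/64, …
ICs: h(0) = 3, h′(0) = 6.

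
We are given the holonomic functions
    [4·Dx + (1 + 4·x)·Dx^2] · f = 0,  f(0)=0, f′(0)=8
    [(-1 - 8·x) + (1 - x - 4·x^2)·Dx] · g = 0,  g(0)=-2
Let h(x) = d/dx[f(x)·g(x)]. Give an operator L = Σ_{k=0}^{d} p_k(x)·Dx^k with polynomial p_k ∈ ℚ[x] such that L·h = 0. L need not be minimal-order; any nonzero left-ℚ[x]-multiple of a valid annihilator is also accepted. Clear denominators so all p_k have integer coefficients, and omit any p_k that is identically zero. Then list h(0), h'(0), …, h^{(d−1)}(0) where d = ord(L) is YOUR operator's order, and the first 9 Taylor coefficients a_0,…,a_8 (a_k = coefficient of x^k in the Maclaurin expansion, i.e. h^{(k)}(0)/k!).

L = (152 + 864·x + 2304·x^2) + (1 + 100·x + 960·x^2 + 1792·x^3)·Dx + (-3 - 25·x - 24·x^2 + 176·x^3 + 256·x^4)·Dx^2  (order 2).
h: a_k = -16, 32, -400, 2240/3, -17488/3, 69344/5, -82000, 25451648/105, -41915792/35, …
ICs: h(0) = -16, h′(0) = 32.

f: a_k = 0, 8, -16, 128/3, -128, 2048/5, -4096/3, 32768/7, -16384, …
g: a_k = -2, -2, -10, -18, -58, -130, -362, -882, -2330, …
Product ⇒ symmetric product L₀, ord ≤ 2.
Differentiate: ansatz ord ≤ ord L₀ ⇒ L.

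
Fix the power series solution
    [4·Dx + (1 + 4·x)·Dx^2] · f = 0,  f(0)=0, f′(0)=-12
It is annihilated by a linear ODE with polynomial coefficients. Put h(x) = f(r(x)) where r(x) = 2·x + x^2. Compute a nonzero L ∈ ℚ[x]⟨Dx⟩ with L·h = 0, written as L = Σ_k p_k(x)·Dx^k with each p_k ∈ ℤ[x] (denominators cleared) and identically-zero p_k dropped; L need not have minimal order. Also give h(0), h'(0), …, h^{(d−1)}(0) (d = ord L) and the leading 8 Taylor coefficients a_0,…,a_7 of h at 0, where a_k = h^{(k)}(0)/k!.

f: a_k = 0, -12, 24, -64, 192, -3072/5, 2048, -49152/7, …
Change of var in L_f (x↦r) gives L₀.
L = (7 + 8·x + 4·x^2)·Dx + (1 + 9·x + 12·x^2 + 4·x^3)·Dx^2  (order 2).
h: a_k = 0, -24, 84, -416, 2328, -69504/5, 86464, -3872256/7, …
ICs: h(0) = 0, h′(0) = -24.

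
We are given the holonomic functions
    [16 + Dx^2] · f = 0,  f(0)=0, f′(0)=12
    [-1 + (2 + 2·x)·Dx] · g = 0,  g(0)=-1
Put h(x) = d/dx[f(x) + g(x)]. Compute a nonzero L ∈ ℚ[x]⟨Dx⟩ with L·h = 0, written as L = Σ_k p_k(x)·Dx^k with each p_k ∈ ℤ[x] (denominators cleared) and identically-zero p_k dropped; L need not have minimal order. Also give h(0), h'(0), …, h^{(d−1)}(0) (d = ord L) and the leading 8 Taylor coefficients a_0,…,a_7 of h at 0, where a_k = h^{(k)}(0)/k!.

f: a_k = 0, 12, 0, -32, 0, 128/5, 0, -1024/105, …
g: a_k = -1, -1/2, 1/8, -1/16, 5/128, -7/256, 21/1024, -33/2048, …
L₀ := lclm(L_f,L_g); ord L₀ ≤ 2+1.
h=h₀': d/dx-closure on L₀ ⇒ L.
L = (-1264 - 2048·x - 1024·x^2) + (-2144 - 6240·x - 6144·x^2 - 2048·x^3)·Dx + (-79 - 128·x - 64·x^2)·Dx^2 + (-134 - 390·x - 384·x^2 - 128·x^3)·Dx^3  (order 3).
h: a_k = 23/2, 1/4, -1539/16, 5/32, 32733/256, 63/512, -2100617/30720, 429/4096, …
ICs: h(0) = 23/2, h′(0) = 1/4, h′′(0) = -1539/8.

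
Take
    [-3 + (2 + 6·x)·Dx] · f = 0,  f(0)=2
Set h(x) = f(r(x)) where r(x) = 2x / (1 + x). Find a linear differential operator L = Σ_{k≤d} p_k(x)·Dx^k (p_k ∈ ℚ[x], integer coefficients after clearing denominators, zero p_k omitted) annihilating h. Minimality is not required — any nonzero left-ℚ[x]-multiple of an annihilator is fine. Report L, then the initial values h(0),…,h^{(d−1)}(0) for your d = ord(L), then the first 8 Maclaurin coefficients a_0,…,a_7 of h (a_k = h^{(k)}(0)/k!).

f: a_k = 2, 3, -9/4, 27/8, -405/64, 1701/128, -15309/512, 72171/1024, …
f∘r: x↦r, Dx↦Dx/r' in L_f ⇒ L₀.
L = -3 + (1 + 8·x + 7·x^2)·Dx  (order 1).
h: a_k = 2, 6, -15, 51, -861/4, 4137/4, -42987/8, 234975/8, …
ICs: h(0) = 2.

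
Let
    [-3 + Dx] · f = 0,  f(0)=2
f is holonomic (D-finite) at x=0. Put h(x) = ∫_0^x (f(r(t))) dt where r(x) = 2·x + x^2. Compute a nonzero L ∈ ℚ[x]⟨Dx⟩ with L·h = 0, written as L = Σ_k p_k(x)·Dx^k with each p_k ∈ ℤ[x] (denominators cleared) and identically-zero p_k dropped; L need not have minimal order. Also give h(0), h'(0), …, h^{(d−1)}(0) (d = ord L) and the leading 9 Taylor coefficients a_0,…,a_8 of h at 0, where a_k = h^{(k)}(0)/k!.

f: a_k = 2, 6, 9, 9, 27/4, 81/20, 81/40, 243/280, 729/2240, …
Change of var in L_f (x↦r) gives L₀.
h=∫₀ˣh₀: take L = L₀·Dx.
L = (-6 - 6·x)·Dx + Dx^2  (order 2).
h: a_k = 0, 2, 6, 14, 27, 45, 333/5, 3123/35, 15363/140, …
ICs: h(0) = 0, h′(0) = 2.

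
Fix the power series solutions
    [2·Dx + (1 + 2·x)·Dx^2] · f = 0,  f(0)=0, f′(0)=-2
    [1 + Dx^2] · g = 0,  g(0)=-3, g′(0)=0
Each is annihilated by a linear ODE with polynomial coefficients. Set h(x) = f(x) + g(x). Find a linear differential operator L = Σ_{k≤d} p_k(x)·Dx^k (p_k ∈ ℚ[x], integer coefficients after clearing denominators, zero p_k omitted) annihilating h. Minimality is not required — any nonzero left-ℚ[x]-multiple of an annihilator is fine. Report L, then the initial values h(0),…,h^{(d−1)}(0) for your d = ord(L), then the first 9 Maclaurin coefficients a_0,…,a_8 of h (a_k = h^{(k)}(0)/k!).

L = (50 + 8·x + 8·x^2)·Dx + (9 + 22·x + 12·x^2 + 8·x^3)·Dx^2 + (50 + 8·x + 8·x^2)·Dx^3 + (9 + 22·x + 12·x^2 + 8·x^3)·Dx^4  (order 4).
h: a_k = -3, -2, 7/2, -8/3, 31/8, -32/5, 2561/240, -128/7, 430079/13440, …
ICs: h(0) = -3, h′(0) = -2, h′′(0) = 7, h′′′(0) = -16.

f: a_k = 0, -2, 2, -8/3, 4, -32/5, 32/3, -128/7, 32, …
g: a_k = -3, 0, 3/2, 0, -1/8, 0, 1/240, 0, -1/13440, …
L₀ := lclm(L_f,L_g); ord L₀ ≤ 2+2.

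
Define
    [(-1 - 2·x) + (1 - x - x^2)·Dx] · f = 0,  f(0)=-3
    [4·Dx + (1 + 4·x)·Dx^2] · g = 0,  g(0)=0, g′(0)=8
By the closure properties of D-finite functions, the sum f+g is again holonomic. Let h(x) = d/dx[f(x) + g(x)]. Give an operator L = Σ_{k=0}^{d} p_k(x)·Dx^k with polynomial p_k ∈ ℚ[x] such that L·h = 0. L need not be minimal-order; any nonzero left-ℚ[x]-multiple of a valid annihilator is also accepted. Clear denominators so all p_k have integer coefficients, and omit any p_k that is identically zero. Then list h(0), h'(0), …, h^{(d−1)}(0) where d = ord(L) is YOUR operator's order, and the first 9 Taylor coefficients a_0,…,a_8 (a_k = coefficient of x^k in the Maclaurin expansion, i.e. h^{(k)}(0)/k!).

L = (100 + 272·x + 392·x^2 + 144·x^3 + 96·x^4) + (-7 + 96·x + 434·x^2 + 540·x^3 + 304·x^4 + 160·x^5)·Dx + (-4 - 25·x - 28·x^2 + 46·x^3 + 73·x^4 + 76·x^5 + 32·x^6)·Dx^2  (order 2).
h: a_k = 5, -44, 101, -572, 1928, -8426, 32327, -131888, 522803, …
ICs: h(0) = 5, h′(0) = -44.

f: a_k = -3, -3, -6, -9, -15, -24, -39, -63, -102, …
g: a_k = 0, 8, -16, 128/3, -128, 2048/5, -4096/3, 32768/7, -16384, …
Weyl lclm of L_f,L_g ⇒ L₀ (ord ≤ 3).
h₀' ⇒ L via d/dx closure of L₀.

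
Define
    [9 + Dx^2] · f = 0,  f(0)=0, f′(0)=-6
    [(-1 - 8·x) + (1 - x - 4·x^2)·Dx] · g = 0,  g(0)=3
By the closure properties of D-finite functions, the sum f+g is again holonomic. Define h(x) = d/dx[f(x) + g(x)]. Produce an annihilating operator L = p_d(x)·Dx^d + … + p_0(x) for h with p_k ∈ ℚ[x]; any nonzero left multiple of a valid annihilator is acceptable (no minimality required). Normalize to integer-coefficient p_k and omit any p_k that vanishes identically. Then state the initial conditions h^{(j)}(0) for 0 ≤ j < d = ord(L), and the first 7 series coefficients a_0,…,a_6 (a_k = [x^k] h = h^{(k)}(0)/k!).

L = (2358 + 13068·x + 57006·x^2 + 38520·x^3 + 83520·x^4 + 31104·x^5 + 41472·x^6) + (-189 - 1413·x + 1251·x^2 + 4203·x^3 + 5580·x^4 + 11952·x^5 + 12096·x^6 + 13824·x^7)·Dx + (262 + 1452·x + 6334·x^2 + 4280·x^3 + 9280·x^4 + 3456·x^5 + 4608·x^6)·Dx^2 + (-21 - 157·x + 139·x^2 + 467·x^3 + 620·x^4 + 1328·x^5 + 1344·x^6 + 1536·x^7)·Dx^3  (order 3).
h: a_k = -3, 30, 108, 348, 3819/4, 3258, 370683/40, …
ICs: h(0) = -3, h′(0) = 30, h′′(0) = 216.

f: a_k = 0, -6, 0, 9, 0, -81/20, 0, …
g: a_k = 3, 3, 15, 27, 87, 195, 543, …
Weyl lclm of L_f,L_g ⇒ L₀ (ord ≤ 3).
h₀' ⇒ L via d/dx closure of L₀.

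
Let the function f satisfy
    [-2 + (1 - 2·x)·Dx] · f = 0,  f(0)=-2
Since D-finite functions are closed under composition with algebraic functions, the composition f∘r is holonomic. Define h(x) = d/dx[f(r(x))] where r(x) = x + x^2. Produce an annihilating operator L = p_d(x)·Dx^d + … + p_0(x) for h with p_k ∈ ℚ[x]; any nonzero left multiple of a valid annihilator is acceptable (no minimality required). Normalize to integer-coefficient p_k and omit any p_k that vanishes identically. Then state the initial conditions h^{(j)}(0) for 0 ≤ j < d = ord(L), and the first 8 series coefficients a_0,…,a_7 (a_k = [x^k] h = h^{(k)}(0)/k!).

f: a_k = -2, -4, -8, -16, -32, -64, -128, -256, …
Substitute x→r, Dx→(1/r')Dx; clear ⇒ L₀.
Derive L from L₀ (diff closure).
L = (6 + 12·x + 12·x^2) + (-1 + 6·x^2 + 4·x^3)·Dx  (order 1).
h: a_k = -4, -24, -96, -352, -1200, -3936, -12544, -39168, …
ICs: h(0) = -4.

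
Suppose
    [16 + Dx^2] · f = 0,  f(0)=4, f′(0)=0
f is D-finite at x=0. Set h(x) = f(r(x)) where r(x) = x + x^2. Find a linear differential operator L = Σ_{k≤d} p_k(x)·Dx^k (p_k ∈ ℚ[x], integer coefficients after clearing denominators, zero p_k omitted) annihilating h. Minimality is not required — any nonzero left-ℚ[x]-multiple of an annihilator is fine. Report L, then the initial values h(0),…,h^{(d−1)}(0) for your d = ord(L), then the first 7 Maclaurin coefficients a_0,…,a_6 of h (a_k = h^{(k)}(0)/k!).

L = (16 + 96·x + 192·x^2 + 128·x^3) - 2·Dx + (1 + 2·x)·Dx^2  (order 2).
h: a_k = 4, 0, -32, -64, 32/3, 512/3, 10496/45, …
ICs: h(0) = 4, h′(0) = 0.

f: a_k = 4, 0, -32, 0, 128/3, 0, -1024/45, …
L₀ from L_f via x↦r, Dx↦r'^{-1}Dx.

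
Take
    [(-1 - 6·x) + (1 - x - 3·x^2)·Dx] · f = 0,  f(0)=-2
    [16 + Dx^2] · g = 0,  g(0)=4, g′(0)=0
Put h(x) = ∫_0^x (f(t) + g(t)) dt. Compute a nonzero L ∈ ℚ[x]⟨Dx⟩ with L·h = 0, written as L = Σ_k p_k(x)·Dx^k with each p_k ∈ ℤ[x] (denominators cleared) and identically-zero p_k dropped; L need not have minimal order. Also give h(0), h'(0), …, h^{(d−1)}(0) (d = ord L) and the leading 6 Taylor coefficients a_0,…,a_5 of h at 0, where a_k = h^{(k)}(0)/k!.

f: a_k = -2, -2, -8, -14, -38, -80, …
g: a_k = 4, 0, -32, 0, 128/3, 0, …
Sum ⇒ L₀ = lclm(L_f,L_g) in ℚ(x)⟨Dx⟩.
h=∫₀ˣh₀: take L = L₀·Dx.
L = (464 + 2816·x + 416·x^2 + 2112·x^3 + 5760·x^4 + 6912·x^5)·Dx + (-192 + 304·x + 672·x^2 - 1312·x^3 - 1008·x^4 + 3456·x^5 + 3456·x^6)·Dx^2 + (29 + 176·x + 26·x^2 + 132·x^3 + 360·x^4 + 432·x^5)·Dx^3 + (-12 + 19·x + 42·x^2 - 82·x^3 - 63·x^4 + 216·x^5 + 216·x^6)·Dx^4  (order 4).
h: a_k = 0, 2, -1, -40/3, -7/2, 14/15, …
ICs: h(0) = 0, h′(0) = 2, h′′(0) = -2, h′′′(0) = -80.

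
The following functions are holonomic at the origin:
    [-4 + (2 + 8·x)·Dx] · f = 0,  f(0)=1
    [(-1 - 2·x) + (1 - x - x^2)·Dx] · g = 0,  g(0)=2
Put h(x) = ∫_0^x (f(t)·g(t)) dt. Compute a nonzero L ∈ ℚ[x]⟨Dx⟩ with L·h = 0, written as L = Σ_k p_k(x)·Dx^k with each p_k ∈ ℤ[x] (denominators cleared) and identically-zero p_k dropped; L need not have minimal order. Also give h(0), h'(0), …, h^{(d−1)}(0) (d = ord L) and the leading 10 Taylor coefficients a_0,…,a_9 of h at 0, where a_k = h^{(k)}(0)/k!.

L = (3 + 4·x + 6·x^2)·Dx + (-1 - 3·x + 5·x^2 + 4·x^3)·Dx^2  (order 2).
h: a_k = 0, 2, 3, 4/3, 9/2, 2/5, 38/3, -90/7, 257/4, -1292/9, …
ICs: h(0) = 0, h′(0) = 2.

f: a_k = 1, 2, -2, 4, -10, 28, -84, 264, -858, 2860, …
g: a_k = 2, 2, 4, 6, 10, 16, 26, 42, 68, 110, …
Sym-product of L_f,L_g gives L₀ (≤ ord 1).
h=∫₀ˣh₀: take L = L₀·Dx.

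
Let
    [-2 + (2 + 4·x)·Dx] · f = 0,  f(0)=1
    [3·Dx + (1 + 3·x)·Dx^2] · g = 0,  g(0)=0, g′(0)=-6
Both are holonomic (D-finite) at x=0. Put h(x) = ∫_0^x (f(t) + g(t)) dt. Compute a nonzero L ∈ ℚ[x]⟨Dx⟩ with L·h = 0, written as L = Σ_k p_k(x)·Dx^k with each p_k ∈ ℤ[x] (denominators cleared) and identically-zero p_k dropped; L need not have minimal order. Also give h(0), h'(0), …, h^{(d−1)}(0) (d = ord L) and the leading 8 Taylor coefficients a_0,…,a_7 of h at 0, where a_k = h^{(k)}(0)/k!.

L = (9 + 9·x)·Dx^2 + (15 + 54·x + 45·x^2)·Dx^3 + (2 + 13·x + 27·x^2 + 18·x^3)·Dx^4  (order 4).
h: a_k = 0, 1, -5/2, 17/6, -35/8, 319/40, -3853/240, 3867/112, …
ICs: h(0) = 0, h′(0) = 1, h′′(0) = -5, h′′′(0) = 17.

f: a_k = 1, 1, -1/2, 1/2, -5/8, 7/8, -21/16, 33/16, …
g: a_k = 0, -6, 9, -18, 81/2, -486/5, 243, -4374/7, …
L₀ := lclm(L_f,L_g); ord L₀ ≤ 1+2.
Integrate: L := L₀·Dx.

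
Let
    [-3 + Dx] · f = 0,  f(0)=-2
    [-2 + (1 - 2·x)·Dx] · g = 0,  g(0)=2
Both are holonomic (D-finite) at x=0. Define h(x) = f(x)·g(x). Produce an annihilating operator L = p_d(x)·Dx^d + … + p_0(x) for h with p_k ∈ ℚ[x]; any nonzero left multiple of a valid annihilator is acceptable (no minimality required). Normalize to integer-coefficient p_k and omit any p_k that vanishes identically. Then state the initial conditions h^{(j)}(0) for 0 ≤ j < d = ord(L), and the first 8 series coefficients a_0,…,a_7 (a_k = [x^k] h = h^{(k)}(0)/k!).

L = (5 - 6·x) + (-1 + 2·x)·Dx  (order 1).
h: a_k = -4, -20, -58, -134, -563/2, -5711/10, -4585/4, -321193/140, …
ICs: h(0) = -4.

f: a_k = -2, -6, -9, -9, -27/4, -81/20, -81/40, -243/280, …
g: a_k = 2, 4, 8, 16, 32, 64, 128, 256, …
L₀ := L_f ⊗_s L_g (sym. prod.), ord ≤ 1.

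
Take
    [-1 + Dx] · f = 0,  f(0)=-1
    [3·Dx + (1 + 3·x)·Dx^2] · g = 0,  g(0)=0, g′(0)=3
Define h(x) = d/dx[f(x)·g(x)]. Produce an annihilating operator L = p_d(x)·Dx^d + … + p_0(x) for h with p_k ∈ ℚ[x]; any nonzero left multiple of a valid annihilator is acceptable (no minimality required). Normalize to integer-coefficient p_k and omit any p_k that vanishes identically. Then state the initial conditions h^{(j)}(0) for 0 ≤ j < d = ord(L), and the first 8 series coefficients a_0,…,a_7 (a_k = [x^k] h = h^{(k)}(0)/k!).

f: a_k = -1, -1, -1/2, -1/6, -1/24, -1/120, -1/720, -1/5040, …
g: a_k = 0, 3, -9/2, 9, -81/4, 243/5, -243/2, 2187/7, …
Product ⇒ symmetric product L₀, ord ≤ 2.
h=h₀': d/dx-closure on L₀ ⇒ L.
L = (13 - 12·x + 9·x^2) + (-11 + 15·x - 18·x^2)·Dx + (-2 - 3·x + 9·x^2)·Dx^2  (order 2).
h: a_k = -3, 3, -18, 52, -1289/8, 3921/8, -44561/30, 134669/30, …
ICs: h(0) = -3, h′(0) = 3.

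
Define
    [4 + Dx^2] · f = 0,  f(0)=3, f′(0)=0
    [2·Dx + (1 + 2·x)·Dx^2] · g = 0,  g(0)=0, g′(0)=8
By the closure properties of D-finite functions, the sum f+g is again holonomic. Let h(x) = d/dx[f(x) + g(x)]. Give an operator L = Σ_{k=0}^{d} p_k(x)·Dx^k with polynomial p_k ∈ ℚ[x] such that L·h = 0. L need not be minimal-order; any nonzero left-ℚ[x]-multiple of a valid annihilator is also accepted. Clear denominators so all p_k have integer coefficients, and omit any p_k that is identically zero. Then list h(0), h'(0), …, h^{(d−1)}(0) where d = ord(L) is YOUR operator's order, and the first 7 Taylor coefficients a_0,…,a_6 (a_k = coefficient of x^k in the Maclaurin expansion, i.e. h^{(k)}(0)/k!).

L = (56 + 32·x + 32·x^2) + (12 + 40·x + 48·x^2 + 32·x^3)·Dx + (14 + 8·x + 8·x^2)·Dx^2 + (3 + 10·x + 12·x^2 + 8·x^3)·Dx^3  (order 3).
h: a_k = 8, -28, 32, -56, 128, -1288/5, 512, …
ICs: h(0) = 8, h′(0) = -28, h′′(0) = 64.

f: a_k = 3, 0, -6, 0, 2, 0, -4/15, …
g: a_k = 0, 8, -8, 32/3, -16, 128/5, -128/3, …
f+g: L₀ = lclm(L_f,L_g), ord ≤ 2+2.
Derive L from L₀ (diff closure).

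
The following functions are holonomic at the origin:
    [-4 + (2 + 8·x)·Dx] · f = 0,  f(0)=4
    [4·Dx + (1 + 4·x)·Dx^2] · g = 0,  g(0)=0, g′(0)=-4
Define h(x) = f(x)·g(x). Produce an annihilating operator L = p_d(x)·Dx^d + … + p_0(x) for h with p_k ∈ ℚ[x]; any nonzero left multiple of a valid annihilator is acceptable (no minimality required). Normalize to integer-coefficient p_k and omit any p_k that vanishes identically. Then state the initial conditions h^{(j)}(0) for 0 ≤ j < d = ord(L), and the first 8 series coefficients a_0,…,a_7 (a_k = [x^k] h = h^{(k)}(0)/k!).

f: a_k = 4, 8, -8, 16, -40, 112, -336, 1056, …
g: a_k = 0, -4, 8, -64/3, 64, -1024/5, 2048/3, -16384/7, …
Sym-product of L_f,L_g gives L₀ (≤ ord 2).
L = 4 + (1 + 8·x + 16·x^2)·Dx^2  (order 2).
h: a_k = 0, -16, 0, 32/3, -128/3, 2272/15, -7936/15, 194752/105, …
ICs: h(0) = 0, h′(0) = -16.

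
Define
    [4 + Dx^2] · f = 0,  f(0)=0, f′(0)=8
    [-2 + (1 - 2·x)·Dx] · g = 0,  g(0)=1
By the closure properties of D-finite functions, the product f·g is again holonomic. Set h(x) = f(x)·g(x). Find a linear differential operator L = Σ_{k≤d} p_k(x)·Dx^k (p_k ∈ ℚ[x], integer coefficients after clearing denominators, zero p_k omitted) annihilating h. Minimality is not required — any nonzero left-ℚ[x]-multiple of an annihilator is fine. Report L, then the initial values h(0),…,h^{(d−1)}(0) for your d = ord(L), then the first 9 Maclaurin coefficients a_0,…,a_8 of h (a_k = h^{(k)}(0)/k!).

L = (-4 + 8·x) + 4·Dx + (-1 + 2·x)·Dx^2  (order 2).
h: a_k = 0, 8, 16, 80/3, 160/3, 1616/15, 3232/15, 135712/315, 271424/315, …
ICs: h(0) = 0, h′(0) = 8.

f: a_k = 0, 8, 0, -16/3, 0, 16/15, 0, -32/315, 0, …
g: a_k = 1, 2, 4, 8, 16, 32, 64, 128, 256, …
Sym-product of L_f,L_g gives L₀ (≤ ord 2).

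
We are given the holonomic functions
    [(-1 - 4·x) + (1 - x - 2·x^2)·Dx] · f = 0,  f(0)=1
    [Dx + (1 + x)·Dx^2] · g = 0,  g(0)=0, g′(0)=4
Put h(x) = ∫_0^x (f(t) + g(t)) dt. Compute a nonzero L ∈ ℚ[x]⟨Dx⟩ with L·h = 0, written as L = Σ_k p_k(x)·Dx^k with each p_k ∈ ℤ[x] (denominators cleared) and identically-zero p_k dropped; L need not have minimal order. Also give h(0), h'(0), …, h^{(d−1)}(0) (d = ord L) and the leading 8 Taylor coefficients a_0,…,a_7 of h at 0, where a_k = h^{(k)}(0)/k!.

f: a_k = 1, 1, 3, 5, 11, 21, 43, 85, …
g: a_k = 0, 4, -2, 4/3, -1, 4/5, -2/3, 4/7, …
h₀=f+g: left-lcm gives L₀, ord ≤ 3.
Integrate: L := L₀·Dx.
L = (42 + 144·x + 144·x^2 + 96·x^3)·Dx^2 + (28 + 172·x + 312·x^2 + 328·x^3 + 160·x^4)·Dx^3 + (-7 - 14·x + 5·x^2 + 56·x^3 + 76·x^4 + 32·x^5)·Dx^4  (order 4).
h: a_k = 0, 1, 5/2, 1/3, 19/12, 2, 109/30, 127/21, …
ICs: h(0) = 0, h′(0) = 1, h′′(0) = 5, h′′′(0) = 2.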